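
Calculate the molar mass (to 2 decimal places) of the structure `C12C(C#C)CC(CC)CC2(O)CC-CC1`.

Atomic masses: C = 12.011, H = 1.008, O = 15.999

Molecular formula: C14H22O.
M = 14×12.011 + 22×1.008 + 1×15.999 = 206.33 g/mol.

206.33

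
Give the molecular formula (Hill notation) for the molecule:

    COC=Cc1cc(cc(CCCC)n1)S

Heavy atoms from the SMILES: 12 C, 1 N, 1 O, 1 S.
Implicit hydrogens by atom environment:
  3 × C: 2 H each → 6
  3 × C (aromatic): no H
  2 × C: 3 H each → 6
  2 × C (aromatic): 1 H each → 2
  2 × C: 1 H each → 2
  1 × N (aromatic): no H
  1 × O: no H
  1 × S: 1 H
  Total hydrogens = 17.
Molecular formula: C12H17NOS

C12H17NOS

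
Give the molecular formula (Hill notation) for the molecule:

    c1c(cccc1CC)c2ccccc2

C14H14

Heavy atoms from the SMILES: 14 C.
Implicit hydrogens by atom environment:
  9 × C (aromatic): 1 H each → 9
  3 × C (aromatic): no H
  1 × C: 3 H
  1 × C: 2 H
  Total hydrogens = 14.
Molecular formula: C14H14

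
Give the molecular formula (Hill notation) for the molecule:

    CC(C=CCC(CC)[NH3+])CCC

C11H24N+

Heavy atoms from the SMILES: 11 C, 1 N.
Implicit hydrogens by atom environment:
  4 × C: 2 H each → 8
  4 × C: 1 H each → 4
  3 × C: 3 H each → 9
  1 × N (charge +1): 3 H
  Total hydrogens = 24.
Net charge +1.
Molecular formula: C11H24N+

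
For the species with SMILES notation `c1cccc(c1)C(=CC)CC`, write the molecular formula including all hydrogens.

C11H14

Heavy atoms from the SMILES: 11 C.
Implicit hydrogens by atom environment:
  5 × C (aromatic): 1 H each → 5
  2 × C: 3 H each → 6
  1 × C: 2 H
  1 × C: 1 H
  1 × C: no H
  1 × C (aromatic): no H
  Total hydrogens = 14.
Molecular formula: C11H14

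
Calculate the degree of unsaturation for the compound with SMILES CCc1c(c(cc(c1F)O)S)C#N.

6

Molecular formula from the SMILES: C9H8FNOS.
DoU = (2C + 2 + N − H − X)/2 = (2·9 + 2 + 1 − 8 − 1)/2 = 12/2 = 6.
(Structurally: 1 ring(s) + 5 π bond(s) = 6.)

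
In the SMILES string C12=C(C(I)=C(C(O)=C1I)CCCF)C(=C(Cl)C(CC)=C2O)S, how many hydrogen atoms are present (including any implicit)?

Hydrogens are implicit in SMILES; fill each atom to its normal valence:
  10 × C (aromatic): no H
  4 × C: 2 H each → 8
  2 × I: no H
  2 × O: 1 H each → 2
  1 × C: 3 H
  1 × Cl: no H
  1 × F: no H
  1 × S: 1 H
  Total hydrogens = 14.

14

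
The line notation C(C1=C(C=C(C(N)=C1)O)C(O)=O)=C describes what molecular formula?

C9H9NO3

Heavy atoms from the SMILES: 9 C, 1 N, 3 O.
Implicit hydrogens by atom environment:
  4 × C (aromatic): no H
  2 × C (aromatic): 1 H each → 2
  2 × O: 1 H each → 2
  1 × C: 2 H
  1 × C: 1 H
  1 × C: no H
  1 × N: 2 H
  1 × O: no H
  Total hydrogens = 9.
Molecular formula: C9H9NO3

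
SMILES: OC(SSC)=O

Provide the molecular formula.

C2H4O2S2

Heavy atoms from the SMILES: 2 C, 2 O, 2 S.
Implicit hydrogens by atom environment:
  2 × S: no H
  1 × C: 3 H
  1 × C: no H
  1 × O: 1 H
  1 × O: no H
  Total hydrogens = 4.
Molecular formula: C2H4O2S2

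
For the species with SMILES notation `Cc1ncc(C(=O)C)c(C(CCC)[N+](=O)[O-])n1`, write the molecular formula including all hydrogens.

Heavy atoms from the SMILES: 11 C, 3 N, 3 O.
Implicit hydrogens by atom environment:
  3 × C: 3 H each → 9
  3 × C (aromatic): no H
  2 × C: 2 H each → 4
  2 × N (aromatic): no H
  2 × O: no H
  1 × C (aromatic): 1 H
  1 × C: 1 H
  1 × C: no H
  1 × N (charge +1): no H
  1 × O (charge -1): no H
  Total hydrogens = 15.
Molecular formula: C11H15N3O3

C11H15N3O3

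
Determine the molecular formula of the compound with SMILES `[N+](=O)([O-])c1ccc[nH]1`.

Heavy atoms from the SMILES: 4 C, 2 N, 2 O.
Implicit hydrogens by atom environment:
  3 × C (aromatic): 1 H each → 3
  1 × C (aromatic): no H
  1 × N (aromatic): 1 H
  1 × N (charge +1): no H
  1 × O: no H
  1 × O (charge -1): no H
  Total hydrogens = 4.
Molecular formula: C4H4N2O2

C4H4N2O2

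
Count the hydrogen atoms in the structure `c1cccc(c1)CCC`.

Hydrogens are implicit in SMILES; fill each atom to its normal valence:
  5 × C (aromatic): 1 H each → 5
  2 × C: 2 H each → 4
  1 × C: 3 H
  1 × C (aromatic): no H
  Total hydrogens = 12.

12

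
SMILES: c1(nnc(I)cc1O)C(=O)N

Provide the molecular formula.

Heavy atoms from the SMILES: 5 C, 1 I, 3 N, 2 O.
Implicit hydrogens by atom environment:
  3 × C (aromatic): no H
  2 × N (aromatic): no H
  1 × C (aromatic): 1 H
  1 × C: no H
  1 × I: no H
  1 × N: 2 H
  1 × O: 1 H
  1 × O: no H
  Total hydrogens = 4.
Molecular formula: C5H4IN3O2

C5H4IN3O2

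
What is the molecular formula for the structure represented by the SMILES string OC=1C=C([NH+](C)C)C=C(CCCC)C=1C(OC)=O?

C14H22NO3+

Heavy atoms from the SMILES: 14 C, 1 N, 3 O.
Implicit hydrogens by atom environment:
  4 × C: 3 H each → 12
  4 × C (aromatic): no H
  3 × C: 2 H each → 6
  2 × C (aromatic): 1 H each → 2
  2 × O: no H
  1 × C: no H
  1 × N (charge +1): 1 H
  1 × O: 1 H
  Total hydrogens = 22.
Net charge +1.
Molecular formula: C14H22NO3+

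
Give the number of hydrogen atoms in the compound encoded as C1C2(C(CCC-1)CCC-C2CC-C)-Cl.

Hydrogens are implicit in SMILES; fill each atom to its normal valence:
  9 × C: 2 H each → 18
  2 × C: 1 H each → 2
  1 × C: 3 H
  1 × C: no H
  1 × Cl: no H
  Total hydrogens = 23.

23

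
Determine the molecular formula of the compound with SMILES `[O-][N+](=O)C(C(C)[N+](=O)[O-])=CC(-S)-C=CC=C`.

Heavy atoms from the SMILES: 9 C, 2 N, 4 O, 1 S.
Implicit hydrogens by atom environment:
  6 × C: 1 H each → 6
  2 × N (charge +1): no H
  2 × O: no H
  2 × O (charge -1): no H
  1 × C: 3 H
  1 × C: 2 H
  1 × C: no H
  1 × S: 1 H
  Total hydrogens = 12.
Molecular formula: C9H12N2O4S

C9H12N2O4S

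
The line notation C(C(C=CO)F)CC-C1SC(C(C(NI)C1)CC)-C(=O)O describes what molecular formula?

C14H23FINO3S

Heavy atoms from the SMILES: 14 C, 1 F, 1 I, 1 N, 3 O, 1 S.
Implicit hydrogens by atom environment:
  7 × C: 1 H each → 7
  5 × C: 2 H each → 10
  2 × O: 1 H each → 2
  1 × C: 3 H
  1 × C: no H
  1 × F: no H
  1 × I: no H
  1 × N: 1 H
  1 × O: no H
  1 × S: no H
  Total hydrogens = 23.
Molecular formula: C14H23FINO3S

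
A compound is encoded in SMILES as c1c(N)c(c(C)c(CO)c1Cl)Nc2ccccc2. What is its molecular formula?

Heavy atoms from the SMILES: 14 C, 1 Cl, 2 N, 1 O.
Implicit hydrogens by atom environment:
  6 × C (aromatic): 1 H each → 6
  6 × C (aromatic): no H
  1 × C: 3 H
  1 × C: 2 H
  1 × Cl: no H
  1 × N: 2 H
  1 × N: 1 H
  1 × O: 1 H
  Total hydrogens = 15.
Molecular formula: C14H15ClN2O

C14H15ClN2O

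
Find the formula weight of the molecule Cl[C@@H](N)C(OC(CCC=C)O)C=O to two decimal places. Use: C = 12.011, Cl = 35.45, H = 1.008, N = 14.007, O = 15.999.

207.65

Molecular formula: C8H14ClNO3.
M = 8×12.011 + 1×35.45 + 14×1.008 + 1×14.007 + 3×15.999 = 207.65 g/mol.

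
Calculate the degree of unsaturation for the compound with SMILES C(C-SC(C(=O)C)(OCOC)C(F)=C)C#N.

4

Molecular formula from the SMILES: C10H14FNO3S.
DoU = (2C + 2 + N − H − X)/2 = (2·10 + 2 + 1 − 14 − 1)/2 = 8/2 = 4.
(Structurally: 0 ring(s) + 4 π bond(s) = 4.)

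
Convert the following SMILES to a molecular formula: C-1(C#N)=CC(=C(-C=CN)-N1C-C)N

Heavy atoms from the SMILES: 9 C, 4 N.
Implicit hydrogens by atom environment:
  3 × C (aromatic): no H
  2 × C: 1 H each → 2
  2 × N: 2 H each → 4
  1 × C: 3 H
  1 × C: 2 H
  1 × C (aromatic): 1 H
  1 × C: no H
  1 × N (aromatic): no H
  1 × N: no H
  Total hydrogens = 12.
Molecular formula: C9H12N4

C9H12N4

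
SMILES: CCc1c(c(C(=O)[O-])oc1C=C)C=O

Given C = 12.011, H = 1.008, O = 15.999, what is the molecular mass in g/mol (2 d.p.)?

Molecular formula: C10H9O4-.
M = 10×12.011 + 9×1.008 + 4×15.999 = 193.18 g/mol.

193.18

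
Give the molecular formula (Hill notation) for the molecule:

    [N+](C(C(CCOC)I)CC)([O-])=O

Heavy atoms from the SMILES: 7 C, 1 I, 1 N, 3 O.
Implicit hydrogens by atom environment:
  3 × C: 2 H each → 6
  2 × C: 3 H each → 6
  2 × C: 1 H each → 2
  2 × O: no H
  1 × I: no H
  1 × N (charge +1): no H
  1 × O (charge -1): no H
  Total hydrogens = 14.
Molecular formula: C7H14INO3

C7H14INO3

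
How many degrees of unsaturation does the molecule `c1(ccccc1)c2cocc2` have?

7

Molecular formula from the SMILES: C10H8O.
DoU = (2C + 2 + N − H − X)/2 = (2·10 + 2 + 0 − 8 − 0)/2 = 14/2 = 7.
(Structurally: 2 ring(s) + 5 π bond(s) = 7.)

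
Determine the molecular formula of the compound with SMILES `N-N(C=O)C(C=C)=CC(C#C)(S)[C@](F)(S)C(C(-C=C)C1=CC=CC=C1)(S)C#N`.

C20H20FN3OS3

Heavy atoms from the SMILES: 20 C, 1 F, 3 N, 1 O, 3 S.
Implicit hydrogens by atom environment:
  6 × C: 1 H each → 6
  6 × C: no H
  5 × C (aromatic): 1 H each → 5
  3 × S: 1 H each → 3
  2 × C: 2 H each → 4
  2 × N: no H
  1 × C (aromatic): no H
  1 × F: no H
  1 × N: 2 H
  1 × O: no H
  Total hydrogens = 20.
Molecular formula: C20H20FN3OS3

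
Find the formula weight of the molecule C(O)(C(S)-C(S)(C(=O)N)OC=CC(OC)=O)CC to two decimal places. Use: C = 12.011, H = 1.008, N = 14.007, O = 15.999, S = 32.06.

295.37

Molecular formula: C10H17NO5S2.
M = 10×12.011 + 17×1.008 + 1×14.007 + 5×15.999 + 2×32.06 = 295.37 g/mol.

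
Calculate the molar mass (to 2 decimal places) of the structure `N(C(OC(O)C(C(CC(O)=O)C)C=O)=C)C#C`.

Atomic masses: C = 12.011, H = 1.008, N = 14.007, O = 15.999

Molecular formula: C11H15NO5.
M = 11×12.011 + 15×1.008 + 1×14.007 + 5×15.999 = 241.24 g/mol.

241.24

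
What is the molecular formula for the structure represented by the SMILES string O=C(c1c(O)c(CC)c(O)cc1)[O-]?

Heavy atoms from the SMILES: 9 C, 4 O.
Implicit hydrogens by atom environment:
  4 × C (aromatic): no H
  2 × C (aromatic): 1 H each → 2
  2 × O: 1 H each → 2
  1 × C: 3 H
  1 × C: 2 H
  1 × C: no H
  1 × O: no H
  1 × O (charge -1): no H
  Total hydrogens = 9.
Net charge -1.
Molecular formula: C9H9O4-

C9H9O4-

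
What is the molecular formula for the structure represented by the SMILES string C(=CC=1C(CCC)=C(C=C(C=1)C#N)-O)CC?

C14H17NO

Heavy atoms from the SMILES: 14 C, 1 N, 1 O.
Implicit hydrogens by atom environment:
  4 × C (aromatic): no H
  3 × C: 2 H each → 6
  2 × C: 3 H each → 6
  2 × C (aromatic): 1 H each → 2
  2 × C: 1 H each → 2
  1 × C: no H
  1 × N: no H
  1 × O: 1 H
  Total hydrogens = 17.
Molecular formula: C14H17NO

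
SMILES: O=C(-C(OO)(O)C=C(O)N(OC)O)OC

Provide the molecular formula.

C6H11NO8

Heavy atoms from the SMILES: 6 C, 1 N, 8 O.
Implicit hydrogens by atom environment:
  4 × O: 1 H each → 4
  4 × O: no H
  3 × C: no H
  2 × C: 3 H each → 6
  1 × C: 1 H
  1 × N: no H
  Total hydrogens = 11.
Molecular formula: C6H11NO8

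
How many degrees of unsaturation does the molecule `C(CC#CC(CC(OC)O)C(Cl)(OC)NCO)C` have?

2

Molecular formula from the SMILES: C12H22ClNO4.
DoU = (2C + 2 + N − H − X)/2 = (2·12 + 2 + 1 − 22 − 1)/2 = 4/2 = 2.
(Structurally: 0 ring(s) + 2 π bond(s) = 2.)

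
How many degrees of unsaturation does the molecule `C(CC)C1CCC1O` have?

Molecular formula from the SMILES: C7H14O.
DoU = (2C + 2 + N − H − X)/2 = (2·7 + 2 + 0 − 14 − 0)/2 = 2/2 = 1.
(Structurally: 1 ring(s) + 0 π bond(s) = 1.)

1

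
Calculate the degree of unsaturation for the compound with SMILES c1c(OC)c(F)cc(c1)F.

4

Molecular formula from the SMILES: C7H6F2O.
DoU = (2C + 2 + N − H − X)/2 = (2·7 + 2 + 0 − 6 − 2)/2 = 8/2 = 4.
(Structurally: 1 ring(s) + 3 π bond(s) = 4.)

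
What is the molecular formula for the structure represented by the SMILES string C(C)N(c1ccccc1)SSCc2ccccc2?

Heavy atoms from the SMILES: 15 C, 1 N, 2 S.
Implicit hydrogens by atom environment:
  10 × C (aromatic): 1 H each → 10
  2 × C: 2 H each → 4
  2 × C (aromatic): no H
  2 × S: no H
  1 × C: 3 H
  1 × N: no H
  Total hydrogens = 17.
Molecular formula: C15H17NS2

C15H17NS2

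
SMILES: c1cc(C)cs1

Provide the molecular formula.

Heavy atoms from the SMILES: 5 C, 1 S.
Implicit hydrogens by atom environment:
  3 × C (aromatic): 1 H each → 3
  1 × C: 3 H
  1 × C (aromatic): no H
  1 × S (aromatic): no H
  Total hydrogens = 6.
Molecular formula: C5H6S

C5H6S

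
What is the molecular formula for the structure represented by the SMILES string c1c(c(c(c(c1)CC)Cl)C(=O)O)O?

C9H9ClO3

Heavy atoms from the SMILES: 9 C, 1 Cl, 3 O.
Implicit hydrogens by atom environment:
  4 × C (aromatic): no H
  2 × C (aromatic): 1 H each → 2
  2 × O: 1 H each → 2
  1 × C: 3 H
  1 × C: 2 H
  1 × C: no H
  1 × Cl: no H
  1 × O: no H
  Total hydrogens = 9.
Molecular formula: C9H9ClO3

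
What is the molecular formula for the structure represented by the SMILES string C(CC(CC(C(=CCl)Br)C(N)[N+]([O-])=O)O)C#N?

C9H13BrClN3O3

Heavy atoms from the SMILES: 1 Br, 9 C, 1 Cl, 3 N, 3 O.
Implicit hydrogens by atom environment:
  4 × C: 1 H each → 4
  3 × C: 2 H each → 6
  2 × C: no H
  1 × Br: no H
  1 × Cl: no H
  1 × N: 2 H
  1 × N (charge +1): no H
  1 × N: no H
  1 × O: 1 H
  1 × O: no H
  1 × O (charge -1): no H
  Total hydrogens = 13.
Molecular formula: C9H13BrClN3O3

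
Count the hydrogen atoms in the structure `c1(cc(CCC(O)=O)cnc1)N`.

Hydrogens are implicit in SMILES; fill each atom to its normal valence:
  3 × C (aromatic): 1 H each → 3
  2 × C: 2 H each → 4
  2 × C (aromatic): no H
  1 × C: no H
  1 × N: 2 H
  1 × N (aromatic): no H
  1 × O: 1 H
  1 × O: no H
  Total hydrogens = 10.

10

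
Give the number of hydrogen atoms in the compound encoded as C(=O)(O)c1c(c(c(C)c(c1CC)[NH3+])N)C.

Hydrogens are implicit in SMILES; fill each atom to its normal valence:
  6 × C (aromatic): no H
  3 × C: 3 H each → 9
  1 × C: 2 H
  1 × C: no H
  1 × N (charge +1): 3 H
  1 × N: 2 H
  1 × O: 1 H
  1 × O: no H
  Total hydrogens = 17.

17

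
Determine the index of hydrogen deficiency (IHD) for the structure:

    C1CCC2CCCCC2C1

2

Molecular formula from the SMILES: C10H18.
DoU = (2C + 2 + N − H − X)/2 = (2·10 + 2 + 0 − 18 − 0)/2 = 4/2 = 2.
(Structurally: 2 ring(s) + 0 π bond(s) = 2.)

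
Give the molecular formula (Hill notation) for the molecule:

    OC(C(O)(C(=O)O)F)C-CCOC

C7H13FO5

Heavy atoms from the SMILES: 7 C, 1 F, 5 O.
Implicit hydrogens by atom environment:
  3 × C: 2 H each → 6
  3 × O: 1 H each → 3
  2 × C: no H
  2 × O: no H
  1 × C: 3 H
  1 × C: 1 H
  1 × F: no H
  Total hydrogens = 13.
Molecular formula: C7H13FO5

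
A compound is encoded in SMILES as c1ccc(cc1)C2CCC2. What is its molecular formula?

Heavy atoms from the SMILES: 10 C.
Implicit hydrogens by atom environment:
  5 × C (aromatic): 1 H each → 5
  3 × C: 2 H each → 6
  1 × C: 1 H
  1 × C (aromatic): no H
  Total hydrogens = 12.
Molecular formula: C10H12

C10H12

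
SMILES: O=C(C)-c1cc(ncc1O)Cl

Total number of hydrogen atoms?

Hydrogens are implicit in SMILES; fill each atom to its normal valence:
  3 × C (aromatic): no H
  2 × C (aromatic): 1 H each → 2
  1 × C: 3 H
  1 × C: no H
  1 × Cl: no H
  1 × N (aromatic): no H
  1 × O: 1 H
  1 × O: no H
  Total hydrogens = 6.

6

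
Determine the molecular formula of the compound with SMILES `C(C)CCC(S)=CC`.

C7H14S

Heavy atoms from the SMILES: 7 C, 1 S.
Implicit hydrogens by atom environment:
  3 × C: 2 H each → 6
  2 × C: 3 H each → 6
  1 × C: 1 H
  1 × C: no H
  1 × S: 1 H
  Total hydrogens = 14.
Molecular formula: C7H14S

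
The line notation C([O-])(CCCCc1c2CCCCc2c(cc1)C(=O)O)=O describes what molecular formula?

C16H19O4-

Heavy atoms from the SMILES: 16 C, 4 O.
Implicit hydrogens by atom environment:
  8 × C: 2 H each → 16
  4 × C (aromatic): no H
  2 × C (aromatic): 1 H each → 2
  2 × C: no H
  2 × O: no H
  1 × O: 1 H
  1 × O (charge -1): no H
  Total hydrogens = 19.
Net charge -1.
Molecular formula: C16H19O4-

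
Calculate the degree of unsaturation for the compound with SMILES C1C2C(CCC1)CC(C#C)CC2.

Molecular formula from the SMILES: C12H18.
DoU = (2C + 2 + N − H − X)/2 = (2·12 + 2 + 0 − 18 − 0)/2 = 8/2 = 4.
(Structurally: 2 ring(s) + 2 π bond(s) = 4.)

4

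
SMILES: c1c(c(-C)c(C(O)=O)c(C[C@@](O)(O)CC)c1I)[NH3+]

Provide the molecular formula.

C12H17INO4+

Heavy atoms from the SMILES: 12 C, 1 I, 1 N, 4 O.
Implicit hydrogens by atom environment:
  5 × C (aromatic): no H
  3 × O: 1 H each → 3
  2 × C: 3 H each → 6
  2 × C: 2 H each → 4
  2 × C: no H
  1 × C (aromatic): 1 H
  1 × I: no H
  1 × N (charge +1): 3 H
  1 × O: no H
  Total hydrogens = 17.
Net charge +1.
Molecular formula: C12H17INO4+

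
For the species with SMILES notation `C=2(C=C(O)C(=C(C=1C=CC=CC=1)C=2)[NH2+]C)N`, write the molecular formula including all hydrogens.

Heavy atoms from the SMILES: 13 C, 2 N, 1 O.
Implicit hydrogens by atom environment:
  7 × C (aromatic): 1 H each → 7
  5 × C (aromatic): no H
  1 × C: 3 H
  1 × N: 2 H
  1 × N (charge +1): 2 H
  1 × O: 1 H
  Total hydrogens = 15.
Net charge +1.
Molecular formula: C13H15N2O+

C13H15N2O+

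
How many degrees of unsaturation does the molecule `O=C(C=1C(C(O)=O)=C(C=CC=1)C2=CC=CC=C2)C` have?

Molecular formula from the SMILES: C15H12O3.
DoU = (2C + 2 + N − H − X)/2 = (2·15 + 2 + 0 − 12 − 0)/2 = 20/2 = 10.
(Structurally: 2 ring(s) + 8 π bond(s) = 10.)

10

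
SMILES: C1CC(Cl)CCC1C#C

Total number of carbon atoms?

The symbol for carbon appears 8 times in the SMILES. (Cl is a single chlorine, not C + l.)

8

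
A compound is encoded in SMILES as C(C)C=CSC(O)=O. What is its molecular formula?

C5H8O2S

Heavy atoms from the SMILES: 5 C, 2 O, 1 S.
Implicit hydrogens by atom environment:
  2 × C: 1 H each → 2
  1 × C: 3 H
  1 × C: 2 H
  1 × C: no H
  1 × O: 1 H
  1 × O: no H
  1 × S: no H
  Total hydrogens = 8.
Molecular formula: C5H8O2S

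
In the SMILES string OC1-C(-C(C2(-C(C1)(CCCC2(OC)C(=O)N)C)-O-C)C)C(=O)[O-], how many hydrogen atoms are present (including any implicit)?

26

Hydrogens are implicit in SMILES; fill each atom to its normal valence:
  5 × C: no H
  4 × C: 3 H each → 12
  4 × C: 2 H each → 8
  4 × O: no H
  3 × C: 1 H each → 3
  1 × N: 2 H
  1 × O: 1 H
  1 × O (charge -1): no H
  Total hydrogens = 26.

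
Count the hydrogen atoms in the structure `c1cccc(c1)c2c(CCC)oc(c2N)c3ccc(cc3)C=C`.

21

Hydrogens are implicit in SMILES; fill each atom to its normal valence:
  9 × C (aromatic): 1 H each → 9
  7 × C (aromatic): no H
  3 × C: 2 H each → 6
  1 × C: 3 H
  1 × C: 1 H
  1 × N: 2 H
  1 × O (aromatic): no H
  Total hydrogens = 21.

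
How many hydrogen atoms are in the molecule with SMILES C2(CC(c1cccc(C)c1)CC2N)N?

Hydrogens are implicit in SMILES; fill each atom to its normal valence:
  4 × C (aromatic): 1 H each → 4
  3 × C: 1 H each → 3
  2 × C: 2 H each → 4
  2 × C (aromatic): no H
  2 × N: 2 H each → 4
  1 × C: 3 H
  Total hydrogens = 18.

18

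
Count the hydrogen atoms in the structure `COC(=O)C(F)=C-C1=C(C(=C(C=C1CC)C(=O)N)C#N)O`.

Hydrogens are implicit in SMILES; fill each atom to its normal valence:
  5 × C (aromatic): no H
  4 × C: no H
  3 × O: no H
  2 × C: 3 H each → 6
  1 × C: 2 H
  1 × C (aromatic): 1 H
  1 × C: 1 H
  1 × F: no H
  1 × N: 2 H
  1 × N: no H
  1 × O: 1 H
  Total hydrogens = 13.

13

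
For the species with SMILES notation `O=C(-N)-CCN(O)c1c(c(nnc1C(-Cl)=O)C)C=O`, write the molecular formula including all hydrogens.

C10H11ClN4O4

Heavy atoms from the SMILES: 10 C, 1 Cl, 4 N, 4 O.
Implicit hydrogens by atom environment:
  4 × C (aromatic): no H
  3 × O: no H
  2 × C: 2 H each → 4
  2 × C: no H
  2 × N (aromatic): no H
  1 × C: 3 H
  1 × C: 1 H
  1 × Cl: no H
  1 × N: 2 H
  1 × N: no H
  1 × O: 1 H
  Total hydrogens = 11.
Molecular formula: C10H11ClN4O4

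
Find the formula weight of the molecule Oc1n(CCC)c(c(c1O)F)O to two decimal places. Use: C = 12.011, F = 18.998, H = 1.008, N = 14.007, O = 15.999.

175.16

Molecular formula: C7H10FNO3.
M = 7×12.011 + 1×18.998 + 10×1.008 + 1×14.007 + 3×15.999 = 175.16 g/mol.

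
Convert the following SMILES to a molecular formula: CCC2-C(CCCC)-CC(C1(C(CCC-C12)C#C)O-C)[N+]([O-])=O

Heavy atoms from the SMILES: 19 C, 1 N, 3 O.
Implicit hydrogens by atom environment:
  8 × C: 2 H each → 16
  6 × C: 1 H each → 6
  3 × C: 3 H each → 9
  2 × C: no H
  2 × O: no H
  1 × N (charge +1): no H
  1 × O (charge -1): no H
  Total hydrogens = 31.
Molecular formula: C19H31NO3

C19H31NO3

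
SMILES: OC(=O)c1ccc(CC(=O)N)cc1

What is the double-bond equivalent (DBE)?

Molecular formula from the SMILES: C9H9NO3.
DoU = (2C + 2 + N − H − X)/2 = (2·9 + 2 + 1 − 9 − 0)/2 = 12/2 = 6.
(Structurally: 1 ring(s) + 5 π bond(s) = 6.)

6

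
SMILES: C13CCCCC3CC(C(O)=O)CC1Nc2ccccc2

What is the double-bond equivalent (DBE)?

7

Molecular formula from the SMILES: C17H23NO2.
DoU = (2C + 2 + N − H − X)/2 = (2·17 + 2 + 1 − 23 − 0)/2 = 14/2 = 7.
(Structurally: 3 ring(s) + 4 π bond(s) = 7.)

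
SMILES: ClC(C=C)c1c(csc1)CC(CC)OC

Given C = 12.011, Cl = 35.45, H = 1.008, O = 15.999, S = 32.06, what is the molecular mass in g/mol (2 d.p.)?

Molecular formula: C12H17ClOS.
M = 12×12.011 + 1×35.45 + 17×1.008 + 1×15.999 + 1×32.06 = 244.78 g/mol.

244.78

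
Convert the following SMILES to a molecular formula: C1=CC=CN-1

C4H5N

Heavy atoms from the SMILES: 4 C, 1 N.
Implicit hydrogens by atom environment:
  4 × C (aromatic): 1 H each → 4
  1 × N (aromatic): 1 H
  Total hydrogens = 5.
Molecular formula: C4H5N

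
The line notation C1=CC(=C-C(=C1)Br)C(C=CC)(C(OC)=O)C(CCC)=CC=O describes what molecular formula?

C18H21BrO3

Heavy atoms from the SMILES: 1 Br, 18 C, 3 O.
Implicit hydrogens by atom environment:
  4 × C: 1 H each → 4
  4 × C (aromatic): 1 H each → 4
  3 × C: 3 H each → 9
  3 × C: no H
  3 × O: no H
  2 × C: 2 H each → 4
  2 × C (aromatic): no H
  1 × Br: no H
  Total hydrogens = 21.
Molecular formula: C18H21BrO3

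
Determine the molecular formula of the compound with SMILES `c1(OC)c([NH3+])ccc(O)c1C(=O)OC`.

C9H12NO4+

Heavy atoms from the SMILES: 9 C, 1 N, 4 O.
Implicit hydrogens by atom environment:
  4 × C (aromatic): no H
  3 × O: no H
  2 × C: 3 H each → 6
  2 × C (aromatic): 1 H each → 2
  1 × C: no H
  1 × N (charge +1): 3 H
  1 × O: 1 H
  Total hydrogens = 12.
Net charge +1.
Molecular formula: C9H12NO4+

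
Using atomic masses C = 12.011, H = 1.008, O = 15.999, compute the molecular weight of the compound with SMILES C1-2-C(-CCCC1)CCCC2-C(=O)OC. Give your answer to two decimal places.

Molecular formula: C12H20O2.
M = 12×12.011 + 20×1.008 + 2×15.999 = 196.29 g/mol.

196.29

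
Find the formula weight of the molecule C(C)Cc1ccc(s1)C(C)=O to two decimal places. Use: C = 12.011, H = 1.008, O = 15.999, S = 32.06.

Molecular formula: C9H12OS.
M = 9×12.011 + 12×1.008 + 1×15.999 + 1×32.06 = 168.25 g/mol.

168.25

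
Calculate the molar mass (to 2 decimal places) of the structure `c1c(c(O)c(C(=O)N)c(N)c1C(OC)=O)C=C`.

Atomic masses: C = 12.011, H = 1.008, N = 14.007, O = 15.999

Molecular formula: C11H12N2O4.
M = 11×12.011 + 12×1.008 + 2×14.007 + 4×15.999 = 236.23 g/mol.

236.23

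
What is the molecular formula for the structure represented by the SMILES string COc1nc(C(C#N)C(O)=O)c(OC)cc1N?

Heavy atoms from the SMILES: 10 C, 3 N, 4 O.
Implicit hydrogens by atom environment:
  4 × C (aromatic): no H
  3 × O: no H
  2 × C: 3 H each → 6
  2 × C: no H
  1 × C (aromatic): 1 H
  1 × C: 1 H
  1 × N: 2 H
  1 × N (aromatic): no H
  1 × N: no H
  1 × O: 1 H
  Total hydrogens = 11.
Molecular formula: C10H11N3O4

C10H11N3O4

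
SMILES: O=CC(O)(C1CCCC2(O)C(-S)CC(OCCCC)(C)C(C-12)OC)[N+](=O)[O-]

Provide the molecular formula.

Heavy atoms from the SMILES: 18 C, 1 N, 7 O, 1 S.
Implicit hydrogens by atom environment:
  7 × C: 2 H each → 14
  5 × C: 1 H each → 5
  4 × O: no H
  3 × C: 3 H each → 9
  3 × C: no H
  2 × O: 1 H each → 2
  1 × N (charge +1): no H
  1 × O (charge -1): no H
  1 × S: 1 H
  Total hydrogens = 31.
Molecular formula: C18H31NO7S

C18H31NO7S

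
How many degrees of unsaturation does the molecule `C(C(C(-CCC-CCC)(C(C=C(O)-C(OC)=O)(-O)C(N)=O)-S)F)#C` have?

Molecular formula from the SMILES: C16H24FNO5S.
DoU = (2C + 2 + N − H − X)/2 = (2·16 + 2 + 1 − 24 − 1)/2 = 10/2 = 5.
(Structurally: 0 ring(s) + 5 π bond(s) = 5.)

5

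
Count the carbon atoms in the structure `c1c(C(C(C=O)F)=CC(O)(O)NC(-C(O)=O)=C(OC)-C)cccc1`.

16

The symbol for carbon appears 16 times in the SMILES. Lowercase c denotes aromatic carbon and counts toward C.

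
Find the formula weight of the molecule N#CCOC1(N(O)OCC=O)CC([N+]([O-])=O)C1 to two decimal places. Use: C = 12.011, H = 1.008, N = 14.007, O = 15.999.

Molecular formula: C8H11N3O6.
M = 8×12.011 + 11×1.008 + 3×14.007 + 6×15.999 = 245.19 g/mol.

245.19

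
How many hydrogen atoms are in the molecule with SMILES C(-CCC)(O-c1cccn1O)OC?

Hydrogens are implicit in SMILES; fill each atom to its normal valence:
  3 × C (aromatic): 1 H each → 3
  2 × C: 3 H each → 6
  2 × C: 2 H each → 4
  2 × O: no H
  1 × C: 1 H
  1 × C (aromatic): no H
  1 × N (aromatic): no H
  1 × O: 1 H
  Total hydrogens = 15.

15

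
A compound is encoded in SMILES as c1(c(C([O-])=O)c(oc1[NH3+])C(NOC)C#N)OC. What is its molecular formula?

C9H11N3O5

Heavy atoms from the SMILES: 9 C, 3 N, 5 O.
Implicit hydrogens by atom environment:
  4 × C (aromatic): no H
  3 × O: no H
  2 × C: 3 H each → 6
  2 × C: no H
  1 × C: 1 H
  1 × N (charge +1): 3 H
  1 × N: 1 H
  1 × N: no H
  1 × O (aromatic): no H
  1 × O (charge -1): no H
  Total hydrogens = 11.
Molecular formula: C9H11N3O5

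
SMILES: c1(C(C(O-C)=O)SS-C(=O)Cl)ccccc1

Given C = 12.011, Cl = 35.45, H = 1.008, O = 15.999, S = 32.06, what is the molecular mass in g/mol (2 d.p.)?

276.75

Molecular formula: C10H9ClO3S2.
M = 10×12.011 + 1×35.45 + 9×1.008 + 3×15.999 + 2×32.06 = 276.75 g/mol.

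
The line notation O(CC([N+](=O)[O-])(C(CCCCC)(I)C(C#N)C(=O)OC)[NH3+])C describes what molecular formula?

C13H23IN3O5+

Heavy atoms from the SMILES: 13 C, 1 I, 3 N, 5 O.
Implicit hydrogens by atom environment:
  5 × C: 2 H each → 10
  4 × C: no H
  4 × O: no H
  3 × C: 3 H each → 9
  1 × C: 1 H
  1 × I: no H
  1 × N (charge +1): 3 H
  1 × N (charge +1): no H
  1 × N: no H
  1 × O (charge -1): no H
  Total hydrogens = 23.
Net charge +1.
Molecular formula: C13H23IN3O5+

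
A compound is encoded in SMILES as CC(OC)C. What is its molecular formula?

Heavy atoms from the SMILES: 4 C, 1 O.
Implicit hydrogens by atom environment:
  3 × C: 3 H each → 9
  1 × C: 1 H
  1 × O: no H
  Total hydrogens = 10.
Molecular formula: C4H10O

C4H10O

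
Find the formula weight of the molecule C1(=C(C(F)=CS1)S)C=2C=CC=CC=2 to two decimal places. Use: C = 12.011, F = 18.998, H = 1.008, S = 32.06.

Molecular formula: C10H7FS2.
M = 10×12.011 + 1×18.998 + 7×1.008 + 2×32.06 = 210.28 g/mol.

210.28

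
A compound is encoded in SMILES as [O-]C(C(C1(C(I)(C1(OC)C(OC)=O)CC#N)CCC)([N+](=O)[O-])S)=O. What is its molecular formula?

C13H16IN2O7S-

Heavy atoms from the SMILES: 13 C, 1 I, 2 N, 7 O, 1 S.
Implicit hydrogens by atom environment:
  7 × C: no H
  5 × O: no H
  3 × C: 3 H each → 9
  3 × C: 2 H each → 6
  2 × O (charge -1): no H
  1 × I: no H
  1 × N (charge +1): no H
  1 × N: no H
  1 × S: 1 H
  Total hydrogens = 16.
Net charge -1.
Molecular formula: C13H16IN2O7S-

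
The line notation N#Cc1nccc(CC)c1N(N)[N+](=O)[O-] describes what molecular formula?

Heavy atoms from the SMILES: 8 C, 5 N, 2 O.
Implicit hydrogens by atom environment:
  3 × C (aromatic): no H
  2 × C (aromatic): 1 H each → 2
  2 × N: no H
  1 × C: 3 H
  1 × C: 2 H
  1 × C: no H
  1 × N: 2 H
  1 × N (aromatic): no H
  1 × N (charge +1): no H
  1 × O: no H
  1 × O (charge -1): no H
  Total hydrogens = 9.
Molecular formula: C8H9N5O2

C8H9N5O2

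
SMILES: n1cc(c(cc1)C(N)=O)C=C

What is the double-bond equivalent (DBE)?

Molecular formula from the SMILES: C8H8N2O.
DoU = (2C + 2 + N − H − X)/2 = (2·8 + 2 + 2 − 8 − 0)/2 = 12/2 = 6.
(Structurally: 1 ring(s) + 5 π bond(s) = 6.)

6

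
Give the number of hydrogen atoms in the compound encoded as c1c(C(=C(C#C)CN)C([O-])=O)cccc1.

10

Hydrogens are implicit in SMILES; fill each atom to its normal valence:
  5 × C (aromatic): 1 H each → 5
  4 × C: no H
  1 × C: 2 H
  1 × C: 1 H
  1 × C (aromatic): no H
  1 × N: 2 H
  1 × O: no H
  1 × O (charge -1): no H
  Total hydrogens = 10.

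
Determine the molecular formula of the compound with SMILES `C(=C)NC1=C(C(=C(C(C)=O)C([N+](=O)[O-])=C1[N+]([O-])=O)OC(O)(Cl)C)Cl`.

C12H11Cl2N3O7

Heavy atoms from the SMILES: 12 C, 2 Cl, 3 N, 7 O.
Implicit hydrogens by atom environment:
  6 × C (aromatic): no H
  4 × O: no H
  2 × C: 3 H each → 6
  2 × C: no H
  2 × Cl: no H
  2 × N (charge +1): no H
  2 × O (charge -1): no H
  1 × C: 2 H
  1 × C: 1 H
  1 × N: 1 H
  1 × O: 1 H
  Total hydrogens = 11.
Molecular formula: C12H11Cl2N3O7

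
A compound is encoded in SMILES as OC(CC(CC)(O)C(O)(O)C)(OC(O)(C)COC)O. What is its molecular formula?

C11H24O8

Heavy atoms from the SMILES: 11 C, 8 O.
Implicit hydrogens by atom environment:
  6 × O: 1 H each → 6
  4 × C: 3 H each → 12
  4 × C: no H
  3 × C: 2 H each → 6
  2 × O: no H
  Total hydrogens = 24.
Molecular formula: C11H24O8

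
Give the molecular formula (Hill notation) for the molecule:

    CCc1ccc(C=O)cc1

Heavy atoms from the SMILES: 9 C, 1 O.
Implicit hydrogens by atom environment:
  4 × C (aromatic): 1 H each → 4
  2 × C (aromatic): no H
  1 × C: 3 H
  1 × C: 2 H
  1 × C: 1 H
  1 × O: no H
  Total hydrogens = 10.
Molecular formula: C9H10O

C9H10O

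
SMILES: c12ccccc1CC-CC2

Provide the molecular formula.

Heavy atoms from the SMILES: 10 C.
Implicit hydrogens by atom environment:
  4 × C: 2 H each → 8
  4 × C (aromatic): 1 H each → 4
  2 × C (aromatic): no H
  Total hydrogens = 12.
Molecular formula: C10H12

C10H12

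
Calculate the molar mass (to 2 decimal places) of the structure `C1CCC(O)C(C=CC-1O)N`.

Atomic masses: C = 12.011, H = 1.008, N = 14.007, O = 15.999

Molecular formula: C8H15NO2.
M = 8×12.011 + 15×1.008 + 1×14.007 + 2×15.999 = 157.21 g/mol.

157.21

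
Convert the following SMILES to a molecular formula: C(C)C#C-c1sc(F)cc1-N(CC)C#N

Heavy atoms from the SMILES: 11 C, 1 F, 2 N, 1 S.
Implicit hydrogens by atom environment:
  3 × C (aromatic): no H
  3 × C: no H
  2 × C: 3 H each → 6
  2 × C: 2 H each → 4
  2 × N: no H
  1 × C (aromatic): 1 H
  1 × F: no H
  1 × S (aromatic): no H
  Total hydrogens = 11.
Molecular formula: C11H11FN2S

C11H11FN2S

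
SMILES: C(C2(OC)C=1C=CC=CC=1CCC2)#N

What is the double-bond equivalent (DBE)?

Molecular formula from the SMILES: C12H13NO.
DoU = (2C + 2 + N − H − X)/2 = (2·12 + 2 + 1 − 13 − 0)/2 = 14/2 = 7.
(Structurally: 2 ring(s) + 5 π bond(s) = 7.)

7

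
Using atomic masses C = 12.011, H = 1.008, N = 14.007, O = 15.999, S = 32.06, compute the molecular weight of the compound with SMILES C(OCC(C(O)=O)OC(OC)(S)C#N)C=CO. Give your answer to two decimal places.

Molecular formula: C9H13NO6S.
M = 9×12.011 + 13×1.008 + 1×14.007 + 6×15.999 + 1×32.06 = 263.26 g/mol.

263.26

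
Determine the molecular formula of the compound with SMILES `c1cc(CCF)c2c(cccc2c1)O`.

C12H11FO

Heavy atoms from the SMILES: 12 C, 1 F, 1 O.
Implicit hydrogens by atom environment:
  6 × C (aromatic): 1 H each → 6
  4 × C (aromatic): no H
  2 × C: 2 H each → 4
  1 × F: no H
  1 × O: 1 H
  Total hydrogens = 11.
Molecular formula: C12H11FO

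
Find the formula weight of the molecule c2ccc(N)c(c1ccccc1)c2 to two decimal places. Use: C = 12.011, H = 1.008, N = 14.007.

Molecular formula: C12H11N.
M = 12×12.011 + 11×1.008 + 1×14.007 = 169.23 g/mol.

169.23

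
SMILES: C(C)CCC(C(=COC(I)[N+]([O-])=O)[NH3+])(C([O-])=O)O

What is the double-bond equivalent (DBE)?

3

Molecular formula from the SMILES: C9H15IN2O6.
DoU = (2C + 2 + N − H − X)/2 = (2·9 + 2 + 2 − 15 − 1)/2 = 6/2 = 3.
(Structurally: 0 ring(s) + 3 π bond(s) = 3.)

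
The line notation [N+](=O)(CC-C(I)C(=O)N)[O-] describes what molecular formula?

C4H7IN2O3

Heavy atoms from the SMILES: 4 C, 1 I, 2 N, 3 O.
Implicit hydrogens by atom environment:
  2 × C: 2 H each → 4
  2 × O: no H
  1 × C: 1 H
  1 × C: no H
  1 × I: no H
  1 × N: 2 H
  1 × N (charge +1): no H
  1 × O (charge -1): no H
  Total hydrogens = 7.
Molecular formula: C4H7IN2O3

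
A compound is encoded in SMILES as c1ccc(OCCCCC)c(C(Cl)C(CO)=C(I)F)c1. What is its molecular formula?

C15H19ClFIO2

Heavy atoms from the SMILES: 15 C, 1 Cl, 1 F, 1 I, 2 O.
Implicit hydrogens by atom environment:
  5 × C: 2 H each → 10
  4 × C (aromatic): 1 H each → 4
  2 × C: no H
  2 × C (aromatic): no H
  1 × C: 3 H
  1 × C: 1 H
  1 × Cl: no H
  1 × F: no H
  1 × I: no H
  1 × O: 1 H
  1 × O: no H
  Total hydrogens = 19.
Molecular formula: C15H19ClFIO2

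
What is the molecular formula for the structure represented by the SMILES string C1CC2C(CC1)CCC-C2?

Heavy atoms from the SMILES: 10 C.
Implicit hydrogens by atom environment:
  8 × C: 2 H each → 16
  2 × C: 1 H each → 2
  Total hydrogens = 18.
Molecular formula: C10H18

C10H18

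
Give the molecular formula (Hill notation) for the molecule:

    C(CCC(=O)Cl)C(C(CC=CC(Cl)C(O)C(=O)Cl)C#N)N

Heavy atoms from the SMILES: 13 C, 3 Cl, 2 N, 3 O.
Implicit hydrogens by atom environment:
  6 × C: 1 H each → 6
  4 × C: 2 H each → 8
  3 × C: no H
  3 × Cl: no H
  2 × O: no H
  1 × N: 2 H
  1 × N: no H
  1 × O: 1 H
  Total hydrogens = 17.
Molecular formula: C13H17Cl3N2O3

C13H17Cl3N2O3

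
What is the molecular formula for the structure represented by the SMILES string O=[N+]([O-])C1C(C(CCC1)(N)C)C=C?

Heavy atoms from the SMILES: 9 C, 2 N, 2 O.
Implicit hydrogens by atom environment:
  4 × C: 2 H each → 8
  3 × C: 1 H each → 3
  1 × C: 3 H
  1 × C: no H
  1 × N: 2 H
  1 × N (charge +1): no H
  1 × O: no H
  1 × O (charge -1): no H
  Total hydrogens = 16.
Molecular formula: C9H16N2O2

C9H16N2O2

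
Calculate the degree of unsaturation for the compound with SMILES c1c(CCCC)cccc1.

4

Molecular formula from the SMILES: C10H14.
DoU = (2C + 2 + N − H − X)/2 = (2·10 + 2 + 0 − 14 − 0)/2 = 8/2 = 4.
(Structurally: 1 ring(s) + 3 π bond(s) = 4.)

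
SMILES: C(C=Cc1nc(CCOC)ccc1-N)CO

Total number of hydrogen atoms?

18

Hydrogens are implicit in SMILES; fill each atom to its normal valence:
  4 × C: 2 H each → 8
  3 × C (aromatic): no H
  2 × C (aromatic): 1 H each → 2
  2 × C: 1 H each → 2
  1 × C: 3 H
  1 × N: 2 H
  1 × N (aromatic): no H
  1 × O: 1 H
  1 × O: no H
  Total hydrogens = 18.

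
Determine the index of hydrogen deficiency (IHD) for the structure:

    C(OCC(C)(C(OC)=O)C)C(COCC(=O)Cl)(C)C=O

3

Molecular formula from the SMILES: C13H21ClO6.
DoU = (2C + 2 + N − H − X)/2 = (2·13 + 2 + 0 − 21 − 1)/2 = 6/2 = 3.
(Structurally: 0 ring(s) + 3 π bond(s) = 3.)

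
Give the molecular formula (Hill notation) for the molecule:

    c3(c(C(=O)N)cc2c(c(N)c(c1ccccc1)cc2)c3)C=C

C19H16N2O

Heavy atoms from the SMILES: 19 C, 2 N, 1 O.
Implicit hydrogens by atom environment:
  9 × C (aromatic): 1 H each → 9
  7 × C (aromatic): no H
  2 × N: 2 H each → 4
  1 × C: 2 H
  1 × C: 1 H
  1 × C: no H
  1 × O: no H
  Total hydrogens = 16.
Molecular formula: C19H16N2O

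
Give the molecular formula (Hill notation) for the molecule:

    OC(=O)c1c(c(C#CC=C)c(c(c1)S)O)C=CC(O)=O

C14H10O5S

Heavy atoms from the SMILES: 14 C, 5 O, 1 S.
Implicit hydrogens by atom environment:
  5 × C (aromatic): no H
  4 × C: no H
  3 × C: 1 H each → 3
  3 × O: 1 H each → 3
  2 × O: no H
  1 × C: 2 H
  1 × C (aromatic): 1 H
  1 × S: 1 H
  Total hydrogens = 10.
Molecular formula: C14H10O5S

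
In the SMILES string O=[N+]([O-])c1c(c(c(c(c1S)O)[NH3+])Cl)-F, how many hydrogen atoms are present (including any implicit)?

5

Hydrogens are implicit in SMILES; fill each atom to its normal valence:
  6 × C (aromatic): no H
  1 × Cl: no H
  1 × F: no H
  1 × N (charge +1): 3 H
  1 × N (charge +1): no H
  1 × O: 1 H
  1 × O: no H
  1 × O (charge -1): no H
  1 × S: 1 H
  Total hydrogens = 5.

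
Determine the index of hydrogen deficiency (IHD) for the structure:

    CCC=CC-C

Molecular formula from the SMILES: C6H12.
DoU = (2C + 2 + N − H − X)/2 = (2·6 + 2 + 0 − 12 − 0)/2 = 2/2 = 1.
(Structurally: 0 ring(s) + 1 π bond(s) = 1.)

1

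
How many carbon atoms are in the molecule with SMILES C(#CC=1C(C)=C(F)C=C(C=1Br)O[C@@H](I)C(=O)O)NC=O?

The symbol for carbon appears 12 times in the SMILES.

12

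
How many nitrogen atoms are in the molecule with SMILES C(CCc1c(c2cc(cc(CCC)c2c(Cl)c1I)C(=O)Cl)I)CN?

1

The symbol for nitrogen appears 1 time in the SMILES.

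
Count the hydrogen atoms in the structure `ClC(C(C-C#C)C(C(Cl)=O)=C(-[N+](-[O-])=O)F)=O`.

Hydrogens are implicit in SMILES; fill each atom to its normal valence:
  5 × C: no H
  3 × O: no H
  2 × C: 1 H each → 2
  2 × Cl: no H
  1 × C: 2 H
  1 × F: no H
  1 × N (charge +1): no H
  1 × O (charge -1): no H
  Total hydrogens = 4.

4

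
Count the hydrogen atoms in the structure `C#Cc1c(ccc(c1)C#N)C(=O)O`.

5

Hydrogens are implicit in SMILES; fill each atom to its normal valence:
  3 × C (aromatic): 1 H each → 3
  3 × C (aromatic): no H
  3 × C: no H
  1 × C: 1 H
  1 × N: no H
  1 × O: 1 H
  1 × O: no H
  Total hydrogens = 5.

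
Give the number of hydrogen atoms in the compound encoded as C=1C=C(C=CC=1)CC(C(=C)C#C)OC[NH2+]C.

18

Hydrogens are implicit in SMILES; fill each atom to its normal valence:
  5 × C (aromatic): 1 H each → 5
  3 × C: 2 H each → 6
  2 × C: 1 H each → 2
  2 × C: no H
  1 × C: 3 H
  1 × C (aromatic): no H
  1 × N (charge +1): 2 H
  1 × O: no H
  Total hydrogens = 18.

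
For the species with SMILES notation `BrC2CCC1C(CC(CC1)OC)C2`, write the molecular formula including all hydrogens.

Heavy atoms from the SMILES: 1 Br, 11 C, 1 O.
Implicit hydrogens by atom environment:
  6 × C: 2 H each → 12
  4 × C: 1 H each → 4
  1 × Br: no H
  1 × C: 3 H
  1 × O: no H
  Total hydrogens = 19.
Molecular formula: C11H19BrO

C11H19BrO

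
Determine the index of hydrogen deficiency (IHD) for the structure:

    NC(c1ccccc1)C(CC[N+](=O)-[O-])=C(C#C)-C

Molecular formula from the SMILES: C14H16N2O2.
DoU = (2C + 2 + N − H − X)/2 = (2·14 + 2 + 2 − 16 − 0)/2 = 16/2 = 8.
(Structurally: 1 ring(s) + 7 π bond(s) = 8.)

8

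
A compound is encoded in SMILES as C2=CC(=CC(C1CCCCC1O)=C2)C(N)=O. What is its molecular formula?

C13H17NO2

Heavy atoms from the SMILES: 13 C, 1 N, 2 O.
Implicit hydrogens by atom environment:
  4 × C: 2 H each → 8
  4 × C (aromatic): 1 H each → 4
  2 × C: 1 H each → 2
  2 × C (aromatic): no H
  1 × C: no H
  1 × N: 2 H
  1 × O: 1 H
  1 × O: no H
  Total hydrogens = 17.
Molecular formula: C13H17NO2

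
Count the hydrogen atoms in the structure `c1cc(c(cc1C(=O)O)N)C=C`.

9

Hydrogens are implicit in SMILES; fill each atom to its normal valence:
  3 × C (aromatic): 1 H each → 3
  3 × C (aromatic): no H
  1 × C: 2 H
  1 × C: 1 H
  1 × C: no H
  1 × N: 2 H
  1 × O: 1 H
  1 × O: no H
  Total hydrogens = 9.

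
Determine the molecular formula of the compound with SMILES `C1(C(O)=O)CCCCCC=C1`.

C9H14O2

Heavy atoms from the SMILES: 9 C, 2 O.
Implicit hydrogens by atom environment:
  5 × C: 2 H each → 10
  3 × C: 1 H each → 3
  1 × C: no H
  1 × O: 1 H
  1 × O: no H
  Total hydrogens = 14.
Molecular formula: C9H14O2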